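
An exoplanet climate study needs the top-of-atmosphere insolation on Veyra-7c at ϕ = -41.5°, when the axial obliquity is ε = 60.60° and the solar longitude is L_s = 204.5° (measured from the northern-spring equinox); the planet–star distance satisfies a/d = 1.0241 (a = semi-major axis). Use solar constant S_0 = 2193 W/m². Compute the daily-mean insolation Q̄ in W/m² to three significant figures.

Q̄ ≈ 817 W/m²

Solar declination: sin δ = sin ε · sin L_s = sin 60.60° × sin 204.5° = -0.36129, so δ = -21.179°.
cos h₀ = −tan(-41.5°) tan(-21.179°) = -0.3428, h₀ = 1.9207 rad.
Bracket: h₀ sin ϕ sin δ + cos ϕ cos δ sin h₀ = 1.9207×-0.66262×-0.36129 + 0.74896×0.93245×0.93941 = 0.459812 + 0.656054 = 1.115866.
Inverse-square distance factor (a/d)² = 1.0241² = 1.048781.
Q̄ = (S_0/π) × 1.048781 × [bracket] = (2193/π) × 1.048781 × 1.115866 = 816.9 W/m².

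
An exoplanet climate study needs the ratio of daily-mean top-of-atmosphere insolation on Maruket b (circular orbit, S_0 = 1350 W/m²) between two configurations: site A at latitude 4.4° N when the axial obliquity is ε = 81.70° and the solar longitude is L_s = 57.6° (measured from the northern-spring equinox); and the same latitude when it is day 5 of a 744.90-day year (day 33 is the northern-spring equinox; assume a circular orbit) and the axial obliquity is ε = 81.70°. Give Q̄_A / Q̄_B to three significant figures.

— Configuration A (ϕ=+4.4°):
Solar declination: sin δ = sin ε · sin L_s = sin 81.70° × sin 57.6° = 0.83548, so δ = +56.666°.
cos h₀ = −tan(+4.4°) tan(+56.666°) = -0.1170, h₀ = 1.6881 rad.
Bracket: h₀ sin ϕ sin δ + cos ϕ cos δ sin h₀ = 1.6881×0.07672×0.83548 + 0.99705×0.54951×0.99313 = 0.108204 + 0.544125 = 0.652329.
Q̄ = (S_0/π) × [bracket] = (1350/π) × 0.652329 = 280.32 W/m².
— Configuration B (ϕ=+4.4°):
Solar longitude: L_s = 360° × (5 − 33)/744.90 = -13.532°, i.e. -13.532° + 360° = 346.468°.
sin δ = sin 81.70° × sin 346.468° = -0.23154, so δ = -13.388°.
cos h₀ = −tan(+4.4°) tan(-13.388°) = 0.0183, h₀ = 1.5525 rad.
Bracket: h₀ sin ϕ sin δ + cos ϕ cos δ sin h₀ = 1.5525×0.07672×-0.23154 + 0.99705×0.97283×0.99983 = -0.027578 + 0.969795 = 0.942217.
Q̄ = (S_0/π) × [bracket] = (1350/π) × 0.942217 = 404.89 W/m².
Ratio Q̄_A / Q̄_B = 280.32 / 404.89 = 0.6923.

Q̄_A / Q̄_B ≈ 0.692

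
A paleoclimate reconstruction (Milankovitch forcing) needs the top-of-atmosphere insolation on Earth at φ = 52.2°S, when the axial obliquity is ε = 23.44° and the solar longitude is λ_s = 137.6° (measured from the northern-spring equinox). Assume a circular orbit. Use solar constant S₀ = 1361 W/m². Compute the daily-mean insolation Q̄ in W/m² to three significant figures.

Q̄ ≈ 128 W/m²

Solar declination: sin δ = sin ε · sin λ_s = sin 23.44° × sin 137.6° = 0.26823, so δ = +15.559°.
cos H₀ = −tan(-52.2°) tan(+15.559°) = 0.3590, H₀ = 1.2036 rad.
Bracket: H₀ sin φ sin δ + cos φ cos δ sin H₀ = 1.2036×-0.79016×0.26823 + 0.61291×0.96335×0.93336 = -0.255097 + 0.551099 = 0.296002.
Q̄ = (S₀/π) × [bracket] = (1361/π) × 0.296002 = 128.2 W/m².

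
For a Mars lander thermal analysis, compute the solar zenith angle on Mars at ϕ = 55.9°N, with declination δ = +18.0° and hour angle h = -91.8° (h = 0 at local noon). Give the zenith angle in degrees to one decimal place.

cos θ_z = sin ϕ sin δ + cos ϕ cos δ cos h = 0.255885 + -0.016748 = 0.239137.
θ_z = arccos(0.239137) = 76.2°.

θ_z = 76.2°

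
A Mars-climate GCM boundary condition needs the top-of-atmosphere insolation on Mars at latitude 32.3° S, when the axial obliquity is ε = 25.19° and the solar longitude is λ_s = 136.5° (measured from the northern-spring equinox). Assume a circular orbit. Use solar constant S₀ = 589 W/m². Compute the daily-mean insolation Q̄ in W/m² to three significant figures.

Q̄ ≈ 108 W/m²

Solar declination: sin δ = sin ε · sin λ_s = sin 25.19° × sin 136.5° = 0.29298, so δ = +17.036°.
cos H₀ = −tan(-32.3°) tan(+17.036°) = 0.1937, H₀ = 1.3759 rad.
Bracket: H₀ sin φ sin δ + cos φ cos δ sin H₀ = 1.3759×-0.53435×0.29298 + 0.84526×0.95612×0.98106 = -0.215402 + 0.792863 = 0.577461.
Q̄ = (S₀/π) × [bracket] = (589/π) × 0.577461 = 108.3 W/m².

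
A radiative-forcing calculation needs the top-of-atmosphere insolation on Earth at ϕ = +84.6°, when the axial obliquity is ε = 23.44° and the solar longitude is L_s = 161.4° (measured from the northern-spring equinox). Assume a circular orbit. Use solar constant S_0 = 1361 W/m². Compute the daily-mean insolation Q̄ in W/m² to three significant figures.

Solar declination: sin δ = sin ε · sin L_s = sin 23.44° × sin 161.4° = 0.12688, so δ = +7.289°.
cos h₀ = −tan(+84.6°) tan(+7.289°) = -1.3532 ≤ −1 ⇒ polar day, h₀ = π.
Bracket: h₀ sin ϕ sin δ + cos ϕ cos δ sin h₀ = 3.1416×0.99556×0.12688 + 0.09411×0.99192×0.00000 = 0.396836 + 0.000000 = 0.396836.
Q̄ = (S_0/π) × [bracket] = (1361/π) × 0.396836 = 171.9 W/m².

Q̄ ≈ 172 W/m²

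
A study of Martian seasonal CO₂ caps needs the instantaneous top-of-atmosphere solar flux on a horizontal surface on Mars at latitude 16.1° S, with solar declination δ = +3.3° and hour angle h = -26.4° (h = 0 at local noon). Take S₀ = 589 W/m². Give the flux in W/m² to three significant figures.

cos θ_z = sin φ sin δ + cos φ cos δ cos h = -0.015963 + 0.859154 = 0.843191.
Flux = S₀ · cos θ_z = 589 × 0.843191 = 496.6 W/m².

497 W/m²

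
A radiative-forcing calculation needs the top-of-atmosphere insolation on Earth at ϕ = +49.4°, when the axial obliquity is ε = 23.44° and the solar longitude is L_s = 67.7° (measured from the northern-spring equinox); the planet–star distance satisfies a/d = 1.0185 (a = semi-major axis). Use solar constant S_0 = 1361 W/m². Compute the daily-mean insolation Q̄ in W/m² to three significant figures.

Solar declination: sin δ = sin ε · sin L_s = sin 23.44° × sin 67.7° = 0.36804, so δ = +21.595°.
cos h₀ = −tan(+49.4°) tan(+21.595°) = -0.4618, h₀ = 2.0508 rad.
Bracket: h₀ sin ϕ sin δ + cos ϕ cos δ sin h₀ = 2.0508×0.75927×0.36804 + 0.65077×0.92981×0.88698 = 0.573079 + 0.536705 = 1.109784.
Inverse-square distance factor (a/d)² = 1.0185² = 1.037342.
Q̄ = (S_0/π) × 1.037342 × [bracket] = (1361/π) × 1.037342 × 1.109784 = 498.7 W/m².

Q̄ ≈ 499 W/m²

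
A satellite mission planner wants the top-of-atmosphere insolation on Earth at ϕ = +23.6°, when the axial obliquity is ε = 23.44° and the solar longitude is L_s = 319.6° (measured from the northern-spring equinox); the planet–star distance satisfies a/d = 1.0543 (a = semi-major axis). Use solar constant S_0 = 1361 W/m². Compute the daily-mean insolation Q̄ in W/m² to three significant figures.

Solar declination: sin δ = sin ε · sin L_s = sin 23.44° × sin 319.6° = -0.25781, so δ = -14.940°.
cos h₀ = −tan(+23.6°) tan(-14.940°) = 0.1166, h₀ = 1.4540 rad.
Bracket: h₀ sin ϕ sin δ + cos ϕ cos δ sin h₀ = 1.4540×0.40035×-0.25781 + 0.91636×0.96619×0.99318 = -0.150073 + 0.879340 = 0.729267.
Inverse-square distance factor (a/d)² = 1.0543² = 1.111548.
Q̄ = (S_0/π) × 1.111548 × [bracket] = (1361/π) × 1.111548 × 0.729267 = 351.2 W/m².

Q̄ ≈ 351 W/m²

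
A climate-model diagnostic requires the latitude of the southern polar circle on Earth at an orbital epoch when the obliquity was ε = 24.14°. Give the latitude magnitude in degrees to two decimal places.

65.86°

The polar circle is the lowest latitude that experiences at least one full rotation of continuous darkness at the northern-summer solstice; it lies at |φ| = 90° − ε = 90° − 24.14° = 65.86°.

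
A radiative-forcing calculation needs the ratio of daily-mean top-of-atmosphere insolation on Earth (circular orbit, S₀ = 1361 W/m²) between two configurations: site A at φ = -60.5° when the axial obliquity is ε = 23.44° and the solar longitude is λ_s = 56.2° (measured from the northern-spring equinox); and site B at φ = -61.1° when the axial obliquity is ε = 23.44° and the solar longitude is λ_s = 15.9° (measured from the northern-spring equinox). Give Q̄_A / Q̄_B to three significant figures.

Q̄_A / Q̄_B ≈ 0.309

— Configuration A (φ=-60.5°):
Solar declination: sin δ = sin ε · sin λ_s = sin 23.44° × sin 56.2° = 0.33056, so δ = +19.303°.
cos H₀ = −tan(-60.5°) tan(+19.303°) = 0.6191, H₀ = 0.9033 rad.
Bracket: H₀ sin φ sin δ + cos φ cos δ sin H₀ = 0.9033×-0.87036×0.33056 + 0.49242×0.94379×0.78535 = -0.259885 + 0.364984 = 0.105099.
Q̄ = (S₀/π) × [bracket] = (1361/π) × 0.105099 = 45.531 W/m².
— Configuration B (φ=-61.1°):
Solar declination: sin δ = sin ε · sin λ_s = sin 23.44° × sin 15.9° = 0.10898, so δ = +6.256°.
cos H₀ = −tan(-61.1°) tan(+6.256°) = 0.1986, H₀ = 1.3709 rad.
Bracket: H₀ sin φ sin δ + cos φ cos δ sin H₀ = 1.3709×-0.87546×0.10898 + 0.48328×0.99404×0.98008 = -0.130794 + 0.470830 = 0.340036.
Q̄ = (S₀/π) × [bracket] = (1361/π) × 0.340036 = 147.31 W/m².
Ratio Q̄_A / Q̄_B = 45.531 / 147.31 = 0.3091.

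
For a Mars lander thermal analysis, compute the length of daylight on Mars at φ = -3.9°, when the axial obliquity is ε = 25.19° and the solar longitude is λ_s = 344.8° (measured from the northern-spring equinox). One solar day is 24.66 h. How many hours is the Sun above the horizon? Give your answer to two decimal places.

Solar declination: sin δ = sin ε · sin λ_s = sin 25.19° × sin 344.8° = -0.11159, so δ = -6.407°.
cos H₀ = −tan φ · tan δ = −tan(-3.9°) × tan(-6.407°) = -0.0077, so H₀ = 1.5785 rad = 90.44°.
Daylight = 2H₀/(2π) × 24.66 h = (1.5785/π) × 24.66 = 12.39 h.

12.39 h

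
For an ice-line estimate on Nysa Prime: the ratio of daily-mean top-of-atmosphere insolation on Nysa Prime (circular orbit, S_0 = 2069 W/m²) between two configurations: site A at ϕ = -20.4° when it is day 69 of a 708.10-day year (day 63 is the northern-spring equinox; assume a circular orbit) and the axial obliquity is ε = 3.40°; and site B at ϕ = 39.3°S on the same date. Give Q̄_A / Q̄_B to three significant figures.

— Configuration A (ϕ=-20.4°):
Solar longitude: L_s = 360° × (69 − 63)/708.10 = 3.050°.
sin δ = sin 3.40° × sin 3.050° = 0.00316, so δ = +0.181°.
cos h₀ = −tan(-20.4°) tan(+0.181°) = 0.0012, h₀ = 1.5696 rad.
Bracket: h₀ sin ϕ sin δ + cos ϕ cos δ sin h₀ = 1.5696×-0.34857×0.00316 + 0.93728×1.00000×1.00000 = -0.001729 + 0.937280 = 0.935551.
Q̄ = (S_0/π) × [bracket] = (2069/π) × 0.935551 = 616.14 W/m².
— Configuration B (ϕ=-39.3°):
cos h₀ = −tan(-39.3°) tan(+0.181°) = 0.0026, h₀ = 1.5682 rad.
Bracket: h₀ sin ϕ sin δ + cos ϕ cos δ sin h₀ = 1.5682×-0.63338×0.00316 + 0.77384×1.00000×1.00000 = -0.003139 + 0.773840 = 0.770701.
Q̄ = (S_0/π) × [bracket] = (2069/π) × 0.770701 = 507.57 W/m².
Ratio Q̄_A / Q̄_B = 616.14 / 507.57 = 1.214.

Q̄_A / Q̄_B ≈ 1.21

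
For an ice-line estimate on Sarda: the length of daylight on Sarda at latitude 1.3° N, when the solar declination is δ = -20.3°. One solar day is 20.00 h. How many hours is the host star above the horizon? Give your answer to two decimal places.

cos H₀ = −tan φ · tan δ = −tan(+1.3°) × tan(-20.300°) = 0.0084, so H₀ = 1.5624 rad = 89.52°.
Daylight = 2H₀/(2π) × 20.00 h = (1.5624/π) × 20.00 = 9.95 h.

9.95 h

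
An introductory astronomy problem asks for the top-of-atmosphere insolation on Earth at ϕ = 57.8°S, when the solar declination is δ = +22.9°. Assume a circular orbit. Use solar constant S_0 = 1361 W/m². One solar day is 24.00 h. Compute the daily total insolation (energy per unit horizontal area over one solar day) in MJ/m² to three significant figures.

cos h₀ = −tan(-57.8°) tan(+22.900°) = 0.6708, h₀ = 0.8355 rad.
Bracket: h₀ sin ϕ sin δ + cos ϕ cos δ sin h₀ = 0.8355×-0.84619×0.38912 + 0.53288×0.92119×0.74165 = -0.275105 + 0.364064 = 0.088959.
Q̄ = (S_0/π) × [bracket] = (1361/π) × 0.088959 = 38.539 W/m².
Daily total = Q̄ × 24.00 h × 3600 s/h = 38.539 × 24.00 × 3600 / 10⁶ = 3.330 MJ/m².

3.33 MJ/m²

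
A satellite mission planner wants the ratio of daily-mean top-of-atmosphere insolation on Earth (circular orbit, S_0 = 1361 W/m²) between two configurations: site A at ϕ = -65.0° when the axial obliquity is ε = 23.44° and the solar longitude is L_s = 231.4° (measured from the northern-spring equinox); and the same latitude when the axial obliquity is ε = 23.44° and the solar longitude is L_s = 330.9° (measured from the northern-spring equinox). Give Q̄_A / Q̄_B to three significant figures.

— Configuration A (ϕ=-65.0°):
Solar declination: sin δ = sin ε · sin L_s = sin 23.44° × sin 231.4° = -0.31088, so δ = -18.112°.
cos h₀ = −tan(-65.0°) tan(-18.112°) = -0.7014, h₀ = 2.3482 rad.
Bracket: h₀ sin ϕ sin δ + cos ϕ cos δ sin h₀ = 2.3482×-0.90631×-0.31088 + 0.42262×0.95045×0.71273 = 0.661614 + 0.286289 = 0.947903.
Q̄ = (S_0/π) × [bracket] = (1361/π) × 0.947903 = 410.65 W/m².
— Configuration B (ϕ=-65.0°):
Solar declination: sin δ = sin ε · sin L_s = sin 23.44° × sin 330.9° = -0.19346, so δ = -11.155°.
cos h₀ = −tan(-65.0°) tan(-11.155°) = -0.4229, h₀ = 2.0074 rad.
Bracket: h₀ sin ϕ sin δ + cos ϕ cos δ sin h₀ = 2.0074×-0.90631×-0.19346 + 0.42262×0.98111×0.90619 = 0.351967 + 0.375740 = 0.727707.
Q̄ = (S_0/π) × [bracket] = (1361/π) × 0.727707 = 315.26 W/m².
Ratio Q̄_A / Q̄_B = 410.65 / 315.26 = 1.303.

Q̄_A / Q̄_B ≈ 1.30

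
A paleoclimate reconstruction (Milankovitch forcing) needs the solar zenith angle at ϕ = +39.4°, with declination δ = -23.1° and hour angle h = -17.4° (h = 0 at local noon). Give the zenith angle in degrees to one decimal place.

cos θ_z = sin ϕ sin δ + cos ϕ cos δ cos h = -0.249028 + 0.678252 = 0.429224.
θ_z = arccos(0.429224) = 64.6°.

θ_z = 64.6°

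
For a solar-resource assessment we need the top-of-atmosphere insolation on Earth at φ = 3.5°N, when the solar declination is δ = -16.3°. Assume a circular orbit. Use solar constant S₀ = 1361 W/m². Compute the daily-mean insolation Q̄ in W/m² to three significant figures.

cos H₀ = −tan(+3.5°) tan(-16.300°) = 0.0179, H₀ = 1.5529 rad.
Bracket: H₀ sin φ sin δ + cos φ cos δ sin H₀ = 1.5529×0.06105×-0.28067 + 0.99813×0.95981×0.99984 = -0.026609 + 0.957862 = 0.931253.
Q̄ = (S₀/π) × [bracket] = (1361/π) × 0.931253 = 403.4 W/m².

Q̄ ≈ 403 W/m²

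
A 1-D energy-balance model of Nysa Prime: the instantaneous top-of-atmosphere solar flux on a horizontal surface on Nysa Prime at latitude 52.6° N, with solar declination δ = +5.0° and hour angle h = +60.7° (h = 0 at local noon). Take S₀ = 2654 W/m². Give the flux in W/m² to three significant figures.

cos θ_z = sin φ sin δ + cos φ cos δ cos h = 0.069238 + 0.296108 = 0.365346.
Flux = S₀ · cos θ_z = 2654 × 0.365346 = 969.6 W/m².

970 W/m²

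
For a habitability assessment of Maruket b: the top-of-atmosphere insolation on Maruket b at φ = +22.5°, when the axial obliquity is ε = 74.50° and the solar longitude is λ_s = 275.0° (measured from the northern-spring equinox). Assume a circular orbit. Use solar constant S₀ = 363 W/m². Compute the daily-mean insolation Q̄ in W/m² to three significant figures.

Solar declination: sin δ = sin ε · sin λ_s = sin 74.50° × sin 275.0° = -0.95996, so δ = -73.732°.
cos H₀ = −tan(+22.5°) tan(-73.732°) = 1.4195 ≥ 1 ⇒ polar night, H₀ = 0 and Q̄ = 0.

Q̄ ≈ 0.00 W/m²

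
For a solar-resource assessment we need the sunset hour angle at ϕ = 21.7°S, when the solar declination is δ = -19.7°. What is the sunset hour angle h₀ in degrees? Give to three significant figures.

cos h₀ = −tan ϕ · tan δ = −tan(-21.7°) × tan(-19.700°) = -0.1425, so h₀ = 1.7138 rad = 98.19°.

h₀ = 98.2°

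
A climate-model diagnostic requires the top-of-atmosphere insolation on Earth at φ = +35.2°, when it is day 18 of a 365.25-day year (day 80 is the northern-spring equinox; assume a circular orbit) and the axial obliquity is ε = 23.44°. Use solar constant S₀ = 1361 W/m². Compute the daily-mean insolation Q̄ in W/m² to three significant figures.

Solar longitude: λ_s = 360° × (18 − 80)/365.25 = -61.109°, i.e. -61.109° + 360° = 298.891°.
sin δ = sin 23.44° × sin 298.891° = -0.34828, so δ = -20.382°.
cos H₀ = −tan(+35.2°) tan(-20.382°) = 0.2621, H₀ = 1.3056 rad.
Bracket: H₀ sin φ sin δ + cos φ cos δ sin H₀ = 1.3056×0.57643×-0.34828 + 0.81714×0.93739×0.96504 = -0.262111 + 0.739200 = 0.477089.
Q̄ = (S₀/π) × [bracket] = (1361/π) × 0.477089 = 206.7 W/m².

Q̄ ≈ 207 W/m²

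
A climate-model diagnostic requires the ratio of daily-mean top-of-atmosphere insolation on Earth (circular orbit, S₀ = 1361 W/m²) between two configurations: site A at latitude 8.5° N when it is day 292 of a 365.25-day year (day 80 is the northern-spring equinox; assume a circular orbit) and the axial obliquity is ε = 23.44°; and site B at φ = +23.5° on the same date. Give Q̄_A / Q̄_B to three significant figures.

— Configuration A (φ=+8.5°):
Solar longitude: λ_s = 360° × (292 − 80)/365.25 = 208.953°.
sin δ = sin 23.44° × sin 208.953° = -0.19256, so δ = -11.103°.
cos H₀ = −tan(+8.5°) tan(-11.103°) = 0.0293, H₀ = 1.5415 rad.
Bracket: H₀ sin φ sin δ + cos φ cos δ sin H₀ = 1.5415×0.14781×-0.19256 + 0.98902×0.98128×0.99957 = -0.043875 + 0.970088 = 0.926213.
Q̄ = (S₀/π) × [bracket] = (1361/π) × 0.926213 = 401.25 W/m².
— Configuration B (φ=+23.5°):
cos H₀ = −tan(+23.5°) tan(-11.103°) = 0.0853, H₀ = 1.4854 rad.
Bracket: H₀ sin φ sin δ + cos φ cos δ sin H₀ = 1.4854×0.39875×-0.19256 + 0.91706×0.98128×0.99635 = -0.114054 + 0.896608 = 0.782554.
Q̄ = (S₀/π) × [bracket] = (1361/π) × 0.782554 = 339.02 W/m².
Ratio Q̄_A / Q̄_B = 401.25 / 339.02 = 1.184.

Q̄_A / Q̄_B ≈ 1.18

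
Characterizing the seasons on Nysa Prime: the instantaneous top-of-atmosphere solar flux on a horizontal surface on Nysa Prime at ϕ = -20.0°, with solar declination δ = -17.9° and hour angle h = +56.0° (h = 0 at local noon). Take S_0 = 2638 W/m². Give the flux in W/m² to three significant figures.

1.60e+03 W/m²

cos θ_z = sin ϕ sin δ + cos ϕ cos δ cos h = 0.105122 + 0.500034 = 0.605156.
Flux = S_0 · cos θ_z = 2638 × 0.605156 = 1596 W/m².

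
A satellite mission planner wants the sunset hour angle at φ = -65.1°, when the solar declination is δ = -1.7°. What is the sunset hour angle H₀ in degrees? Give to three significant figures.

cos H₀ = −tan φ · tan δ = −tan(-65.1°) × tan(-1.700°) = -0.0639, so H₀ = 1.6348 rad = 93.67°.

H₀ = 93.7°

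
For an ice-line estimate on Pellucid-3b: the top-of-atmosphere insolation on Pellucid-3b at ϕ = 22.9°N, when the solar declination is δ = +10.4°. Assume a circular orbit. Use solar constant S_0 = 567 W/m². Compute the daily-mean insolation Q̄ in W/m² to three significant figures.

Q̄ ≈ 184 W/m²

cos h₀ = −tan(+22.9°) tan(+10.400°) = -0.0775, h₀ = 1.6484 rad.
Bracket: h₀ sin ϕ sin δ + cos ϕ cos δ sin h₀ = 1.6484×0.38912×0.18052 + 0.92119×0.98357×0.99699 = 0.115790 + 0.903328 = 1.019118.
Q̄ = (S_0/π) × [bracket] = (567/π) × 1.019118 = 183.9 W/m².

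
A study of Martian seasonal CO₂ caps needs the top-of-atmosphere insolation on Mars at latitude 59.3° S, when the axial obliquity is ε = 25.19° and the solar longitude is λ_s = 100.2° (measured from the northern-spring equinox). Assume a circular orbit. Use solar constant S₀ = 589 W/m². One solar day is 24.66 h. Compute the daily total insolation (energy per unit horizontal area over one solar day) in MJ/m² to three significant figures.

Solar declination: sin δ = sin ε · sin λ_s = sin 25.19° × sin 100.2° = 0.41889, so δ = +24.765°.
cos H₀ = −tan(-59.3°) tan(+24.765°) = 0.7770, H₀ = 0.6810 rad.
Bracket: H₀ sin φ sin δ + cos φ cos δ sin H₀ = 0.6810×-0.85985×0.41889 + 0.51054×0.90803×0.62956 = -0.245284 + 0.291855 = 0.046571.
Q̄ = (S₀/π) × [bracket] = (589/π) × 0.046571 = 8.7313 W/m².
Daily total = Q̄ × 24.66 h × 3600 s/h = 8.7313 × 24.66 × 3600 / 10⁶ = 0.7751 MJ/m².

0.775 MJ/m²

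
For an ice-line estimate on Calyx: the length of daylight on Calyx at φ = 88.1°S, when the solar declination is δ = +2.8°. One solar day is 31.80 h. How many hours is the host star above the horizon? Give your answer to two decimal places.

cos H₀ = −tan φ · tan δ = 1.4743 ≥ 1, so the host star never rises (polar night) and H₀ = 0.
Daylight = 2H₀/(2π) × 31.80 h = (0.0000/π) × 31.80 = 0.00 h.

0.00 h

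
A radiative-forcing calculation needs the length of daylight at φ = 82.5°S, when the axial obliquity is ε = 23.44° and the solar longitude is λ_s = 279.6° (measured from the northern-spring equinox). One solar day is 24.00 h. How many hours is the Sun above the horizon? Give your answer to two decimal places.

Solar declination: sin δ = sin ε · sin λ_s = sin 23.44° × sin 279.6° = -0.39222, so δ = -23.093°.
Sunrise equation: cos H₀ = −tan φ · tan δ = -3.2387 ≤ −1, so the Sun never sets (polar day) and H₀ = π.
Daylight = 2H₀/(2π) × 24.00 h = (3.1416/π) × 24.00 = 24.00 h.

24.00 h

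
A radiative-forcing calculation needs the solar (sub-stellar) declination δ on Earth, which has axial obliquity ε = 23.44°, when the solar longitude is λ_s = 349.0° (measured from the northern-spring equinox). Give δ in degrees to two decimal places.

sin δ = sin ε · sin λ_s = sin 23.44° × sin 349.0° = -0.075902.
δ = arcsin(-0.075902) = -4.35°.

δ = -4.35°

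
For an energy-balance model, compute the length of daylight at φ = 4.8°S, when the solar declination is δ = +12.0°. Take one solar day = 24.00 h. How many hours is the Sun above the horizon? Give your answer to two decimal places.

cos H₀ = −tan φ · tan δ = −tan(-4.8°) × tan(+12.000°) = 0.0178, so H₀ = 1.5529 rad = 88.98°.
Daylight = 2H₀/(2π) × 24.00 h = (1.5529/π) × 24.00 = 11.86 h.

11.86 h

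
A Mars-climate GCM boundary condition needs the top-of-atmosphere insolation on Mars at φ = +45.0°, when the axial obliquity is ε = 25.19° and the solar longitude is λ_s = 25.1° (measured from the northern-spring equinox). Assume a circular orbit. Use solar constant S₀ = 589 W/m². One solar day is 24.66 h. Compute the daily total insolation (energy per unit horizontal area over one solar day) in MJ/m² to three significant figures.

Solar declination: sin δ = sin ε · sin λ_s = sin 25.19° × sin 25.1° = 0.18055, so δ = +10.402°.
cos H₀ = −tan(+45.0°) tan(+10.402°) = -0.1836, H₀ = 1.7554 rad.
Bracket: H₀ sin φ sin δ + cos φ cos δ sin H₀ = 1.7554×0.70711×0.18055 + 0.70711×0.98357×0.98301 = 0.224110 + 0.683676 = 0.907786.
Q̄ = (S₀/π) × [bracket] = (589/π) × 0.907786 = 170.20 W/m².
Daily total = Q̄ × 24.66 h × 3600 s/h = 170.20 × 24.66 × 3600 / 10⁶ = 15.11 MJ/m².

15.1 MJ/m²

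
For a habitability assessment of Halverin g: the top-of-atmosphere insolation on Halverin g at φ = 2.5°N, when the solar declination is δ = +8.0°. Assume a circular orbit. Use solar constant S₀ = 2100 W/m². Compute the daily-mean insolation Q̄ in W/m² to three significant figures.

Q̄ ≈ 668 W/m²

cos H₀ = −tan(+2.5°) tan(+8.000°) = -0.0061, H₀ = 1.5769 rad.
Bracket: H₀ sin φ sin δ + cos φ cos δ sin H₀ = 1.5769×0.04362×0.13917 + 0.99905×0.99027×0.99998 = 0.009573 + 0.989309 = 0.998882.
Q̄ = (S₀/π) × [bracket] = (2100/π) × 0.998882 = 667.7 W/m².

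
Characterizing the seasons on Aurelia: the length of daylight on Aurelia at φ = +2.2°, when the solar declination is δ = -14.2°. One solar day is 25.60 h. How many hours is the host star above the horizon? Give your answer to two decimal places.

12.72 h

cos H₀ = −tan φ · tan δ = −tan(+2.2°) × tan(-14.200°) = 0.0097, so H₀ = 1.5611 rad = 89.44°.
Daylight = 2H₀/(2π) × 25.60 h = (1.5611/π) × 25.60 = 12.72 h.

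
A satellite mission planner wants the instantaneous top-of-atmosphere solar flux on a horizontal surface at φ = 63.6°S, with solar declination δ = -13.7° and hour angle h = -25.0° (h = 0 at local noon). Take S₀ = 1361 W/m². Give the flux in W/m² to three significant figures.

cos θ_z = sin φ sin δ + cos φ cos δ cos h = 0.212139 + 0.391511 = 0.603650.
Flux = S₀ · cos θ_z = 1361 × 0.603650 = 821.6 W/m².

822 W/m²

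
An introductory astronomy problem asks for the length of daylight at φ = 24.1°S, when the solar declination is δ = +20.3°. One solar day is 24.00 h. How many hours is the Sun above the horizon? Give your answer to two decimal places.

10.73 h

cos H₀ = −tan φ · tan δ = −tan(-24.1°) × tan(+20.300°) = 0.1655, so H₀ = 1.4046 rad = 80.48°.
Daylight = 2H₀/(2π) × 24.00 h = (1.4046/π) × 24.00 = 10.73 h.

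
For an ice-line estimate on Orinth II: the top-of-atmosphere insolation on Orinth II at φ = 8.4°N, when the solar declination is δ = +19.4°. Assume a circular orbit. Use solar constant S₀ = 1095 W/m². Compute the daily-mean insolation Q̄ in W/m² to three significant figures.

cos H₀ = −tan(+8.4°) tan(+19.400°) = -0.0520, H₀ = 1.6228 rad.
Bracket: H₀ sin φ sin δ + cos φ cos δ sin H₀ = 1.6228×0.14608×0.33216 + 0.98927×0.94322×0.99865 = 0.078741 + 0.931840 = 1.010581.
Q̄ = (S₀/π) × [bracket] = (1095/π) × 1.010581 = 352.2 W/m².

Q̄ ≈ 352 W/m²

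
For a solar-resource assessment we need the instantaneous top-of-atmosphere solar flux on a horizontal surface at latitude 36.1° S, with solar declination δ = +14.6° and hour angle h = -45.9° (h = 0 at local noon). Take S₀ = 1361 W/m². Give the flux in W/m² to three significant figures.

cos θ_z = sin φ sin δ + cos φ cos δ cos h = -0.148518 + 0.544134 = 0.395616.
Flux = S₀ · cos θ_z = 1361 × 0.395616 = 538.4 W/m².

538 W/m²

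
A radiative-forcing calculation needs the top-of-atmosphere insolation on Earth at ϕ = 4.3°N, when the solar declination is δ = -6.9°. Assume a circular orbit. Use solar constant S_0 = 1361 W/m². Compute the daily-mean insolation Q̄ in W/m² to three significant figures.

cos h₀ = −tan(+4.3°) tan(-6.900°) = 0.0091, h₀ = 1.5617 rad.
Bracket: h₀ sin ϕ sin δ + cos ϕ cos δ sin h₀ = 1.5617×0.07498×-0.12014 + 0.99719×0.99276×0.99996 = -0.014068 + 0.989931 = 0.975863.
Q̄ = (S_0/π) × [bracket] = (1361/π) × 0.975863 = 422.8 W/m².

Q̄ ≈ 423 W/m²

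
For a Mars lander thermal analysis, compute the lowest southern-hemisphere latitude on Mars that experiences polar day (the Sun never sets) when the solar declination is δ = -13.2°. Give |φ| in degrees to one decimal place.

Polar day requires cos H₀ = −tan φ tan δ ≤ −1, i.e. tan φ tan δ ≥ 1.
The boundary is |tan φ| · |tan δ| = 1, so |φ| = 90° − |δ| = 90° − 13.2° = 76.8° in the southern hemisphere.

|φ| = 76.8°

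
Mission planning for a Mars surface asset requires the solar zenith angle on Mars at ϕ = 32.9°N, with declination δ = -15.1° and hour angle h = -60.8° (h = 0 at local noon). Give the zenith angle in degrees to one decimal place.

cos θ_z = sin ϕ sin δ + cos ϕ cos δ cos h = -0.141499 + 0.395474 = 0.253975.
θ_z = arccos(0.253975) = 75.3°.

θ_z = 75.3°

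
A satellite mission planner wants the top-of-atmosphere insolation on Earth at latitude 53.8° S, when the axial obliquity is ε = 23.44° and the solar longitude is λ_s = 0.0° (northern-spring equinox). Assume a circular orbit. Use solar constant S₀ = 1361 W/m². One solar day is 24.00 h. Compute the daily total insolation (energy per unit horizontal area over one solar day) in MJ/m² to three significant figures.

22.1 MJ/m²

Solar declination: sin δ = sin ε · sin λ_s = sin 23.44° × sin 0.0° = 0.00000, so δ = +0.000°.
cos H₀ = −tan(-53.8°) tan(+0.000°) = 0.0000, H₀ = 1.5708 rad.
Bracket: H₀ sin φ sin δ + cos φ cos δ sin H₀ = 1.5708×-0.80696×0.00000 + 0.59061×1.00000×1.00000 = -0.000000 + 0.590610 = 0.590610.
Q̄ = (S₀/π) × [bracket] = (1361/π) × 0.590610 = 255.86 W/m².
Daily total = Q̄ × 24.00 h × 3600 s/h = 255.86 × 24.00 × 3600 / 10⁶ = 22.11 MJ/m².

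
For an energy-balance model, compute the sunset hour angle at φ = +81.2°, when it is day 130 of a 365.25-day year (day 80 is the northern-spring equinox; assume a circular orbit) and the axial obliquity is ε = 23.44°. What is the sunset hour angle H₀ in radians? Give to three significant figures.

Solar longitude: λ_s = 360° × (130 − 80)/365.25 = 49.281°.
sin δ = sin 23.44° × sin 49.281° = 0.30149, so δ = +17.547°.
Sunrise equation: cos H₀ = −tan φ · tan δ = -2.0426 ≤ −1, so the Sun never sets (polar day) and H₀ = π.

H₀ = 3.14 rad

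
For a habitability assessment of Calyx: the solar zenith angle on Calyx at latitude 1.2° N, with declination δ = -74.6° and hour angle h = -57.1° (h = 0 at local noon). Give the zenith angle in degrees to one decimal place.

θ_z = 82.9°

cos θ_z = sin φ sin δ + cos φ cos δ cos h = -0.020190 + 0.144212 = 0.124022.
θ_z = arccos(0.124022) = 82.9°.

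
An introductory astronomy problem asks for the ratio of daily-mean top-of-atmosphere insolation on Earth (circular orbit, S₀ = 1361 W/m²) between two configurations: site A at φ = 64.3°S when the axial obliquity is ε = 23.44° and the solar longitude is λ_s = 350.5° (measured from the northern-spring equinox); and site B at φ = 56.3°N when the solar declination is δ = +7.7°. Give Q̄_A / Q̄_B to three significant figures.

Q̄_A / Q̄_B ≈ 0.719

— Configuration A (φ=-64.3°):
Solar declination: sin δ = sin ε · sin λ_s = sin 23.44° × sin 350.5° = -0.06565, so δ = -3.764°.
cos H₀ = −tan(-64.3°) tan(-3.764°) = -0.1367, H₀ = 1.7079 rad.
Bracket: H₀ sin φ sin δ + cos φ cos δ sin H₀ = 1.7079×-0.90108×-0.06565 + 0.43366×0.99784×0.99061 = 0.101032 + 0.428660 = 0.529692.
Q̄ = (S₀/π) × [bracket] = (1361/π) × 0.529692 = 229.47 W/m².
— Configuration B (φ=+56.3°):
cos H₀ = −tan(+56.3°) tan(+7.700°) = -0.2027, H₀ = 1.7749 rad.
Bracket: H₀ sin φ sin δ + cos φ cos δ sin H₀ = 1.7749×0.83195×0.13399 + 0.55484×0.99098×0.97923 = 0.197853 + 0.538415 = 0.736268.
Q̄ = (S₀/π) × [bracket] = (1361/π) × 0.736268 = 318.97 W/m².
Ratio Q̄_A / Q̄_B = 229.47 / 318.97 = 0.7194.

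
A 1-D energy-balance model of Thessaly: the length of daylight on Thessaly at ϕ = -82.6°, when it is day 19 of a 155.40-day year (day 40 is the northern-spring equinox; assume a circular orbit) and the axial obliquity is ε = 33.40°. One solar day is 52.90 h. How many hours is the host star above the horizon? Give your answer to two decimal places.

Solar longitude: L_s = 360° × (19 − 40)/155.40 = -48.649°, i.e. -48.649° + 360° = 311.351°.
sin δ = sin 33.40° × sin 311.351° = -0.41323, so δ = -24.408°.
Sunrise equation: cos h₀ = −tan ϕ · tan δ = -3.4940 ≤ −1, so the host star never sets (polar day) and h₀ = π.
Daylight = 2h₀/(2π) × 52.90 h = (3.1416/π) × 52.90 = 52.90 h.

52.90 h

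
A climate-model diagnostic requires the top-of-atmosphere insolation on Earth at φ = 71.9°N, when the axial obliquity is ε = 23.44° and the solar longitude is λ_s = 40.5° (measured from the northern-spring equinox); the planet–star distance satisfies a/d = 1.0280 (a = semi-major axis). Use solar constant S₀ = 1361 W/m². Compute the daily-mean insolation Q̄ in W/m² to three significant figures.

Solar declination: sin δ = sin ε · sin λ_s = sin 23.44° × sin 40.5° = 0.25834, so δ = +14.972°.
cos H₀ = −tan(+71.9°) tan(+14.972°) = -0.8182, H₀ = 2.5290 rad.
Bracket: H₀ sin φ sin δ + cos φ cos δ sin H₀ = 2.5290×0.95052×0.25834 + 0.31068×0.96605×0.57497 = 0.621015 + 0.172567 = 0.793582.
Inverse-square distance factor (a/d)² = 1.0280² = 1.056784.
Q̄ = (S₀/π) × 1.056784 × [bracket] = (1361/π) × 1.056784 × 0.793582 = 363.3 W/m².

Q̄ ≈ 363 W/m²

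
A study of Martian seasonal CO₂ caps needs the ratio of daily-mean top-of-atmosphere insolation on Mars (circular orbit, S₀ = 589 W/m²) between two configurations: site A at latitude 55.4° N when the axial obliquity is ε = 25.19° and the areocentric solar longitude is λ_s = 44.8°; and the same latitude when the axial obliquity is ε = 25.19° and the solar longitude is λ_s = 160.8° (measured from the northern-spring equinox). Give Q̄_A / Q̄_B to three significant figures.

Q̄_A / Q̄_B ≈ 1.31

— Configuration A (φ=+55.4°):
sin δ = sin 25.19° × sin 44.8° = 0.29991, so δ = +17.452°.
cos H₀ = −tan(+55.4°) tan(+17.452°) = -0.4557, H₀ = 2.0440 rad.
Bracket: H₀ sin φ sin δ + cos φ cos δ sin H₀ = 2.0440×0.82314×0.29991 + 0.56784×0.95397×0.89012 = 0.504598 + 0.482180 = 0.986778.
Q̄ = (S₀/π) × [bracket] = (589/π) × 0.986778 = 185.01 W/m².
— Configuration B (φ=+55.4°):
Solar declination: sin δ = sin ε · sin λ_s = sin 25.19° × sin 160.8° = 0.13997, so δ = +8.046°.
cos H₀ = −tan(+55.4°) tan(+8.046°) = -0.2049, H₀ = 1.7772 rad.
Bracket: H₀ sin φ sin δ + cos φ cos δ sin H₀ = 1.7772×0.82314×0.13997 + 0.56784×0.99016×0.97878 = 0.204760 + 0.550321 = 0.755081.
Q̄ = (S₀/π) × [bracket] = (589/π) × 0.755081 = 141.57 W/m².
Ratio Q̄_A / Q̄_B = 185.01 / 141.57 = 1.307.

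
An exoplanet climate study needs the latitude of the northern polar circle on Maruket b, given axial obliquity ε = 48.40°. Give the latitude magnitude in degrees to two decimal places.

The polar circle is the lowest latitude that experiences at least one full rotation of continuous daylight at the northern-summer solstice; it lies at |ϕ| = 90° − ε = 90° − 48.40° = 41.60°.

41.60°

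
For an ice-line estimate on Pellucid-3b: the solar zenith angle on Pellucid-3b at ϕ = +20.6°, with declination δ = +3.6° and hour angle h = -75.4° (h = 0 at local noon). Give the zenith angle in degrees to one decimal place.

θ_z = 75.1°

cos θ_z = sin ϕ sin δ + cos ϕ cos δ cos h = 0.022092 + 0.235486 = 0.257578.
θ_z = arccos(0.257578) = 75.1°.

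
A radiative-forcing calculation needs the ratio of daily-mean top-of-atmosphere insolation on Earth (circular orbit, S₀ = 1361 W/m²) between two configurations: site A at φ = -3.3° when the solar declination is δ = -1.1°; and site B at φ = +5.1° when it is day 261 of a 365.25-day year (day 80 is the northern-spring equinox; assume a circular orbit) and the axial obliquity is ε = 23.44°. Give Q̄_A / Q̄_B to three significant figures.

— Configuration A (φ=-3.3°):
cos H₀ = −tan(-3.3°) tan(-1.100°) = -0.0011, H₀ = 1.5719 rad.
Bracket: H₀ sin φ sin δ + cos φ cos δ sin H₀ = 1.5719×-0.05756×-0.01920 + 0.99834×0.99982×1.00000 = 0.001737 + 0.998160 = 0.999897.
Q̄ = (S₀/π) × [bracket] = (1361/π) × 0.999897 = 433.18 W/m².
— Configuration B (φ=+5.1°):
Solar longitude: λ_s = 360° × (261 − 80)/365.25 = 178.398°.
sin δ = sin 23.44° × sin 178.398° = 0.01112, so δ = +0.637°.
cos H₀ = −tan(+5.1°) tan(+0.637°) = -0.0010, H₀ = 1.5718 rad.
Bracket: H₀ sin φ sin δ + cos φ cos δ sin H₀ = 1.5718×0.08889×0.01112 + 0.99604×0.99994×1.00000 = 0.001554 + 0.995980 = 0.997534.
Q̄ = (S₀/π) × [bracket] = (1361/π) × 0.997534 = 432.15 W/m².
Ratio Q̄_A / Q̄_B = 433.18 / 432.15 = 1.002.

Q̄_A / Q̄_B ≈ 1.00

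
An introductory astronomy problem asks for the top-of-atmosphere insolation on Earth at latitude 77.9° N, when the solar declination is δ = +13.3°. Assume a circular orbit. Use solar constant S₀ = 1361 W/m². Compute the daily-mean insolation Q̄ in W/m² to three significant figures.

Q̄ ≈ 306 W/m²

cos H₀ = −tan(+77.9°) tan(+13.300°) = -1.1027 ≤ −1 ⇒ polar day, H₀ = π.
Bracket: H₀ sin φ sin δ + cos φ cos δ sin H₀ = 3.1416×0.97778×0.23005 + 0.20962×0.97318×0.00000 = 0.706666 + 0.000000 = 0.706666.
Q̄ = (S₀/π) × [bracket] = (1361/π) × 0.706666 = 306.1 W/m².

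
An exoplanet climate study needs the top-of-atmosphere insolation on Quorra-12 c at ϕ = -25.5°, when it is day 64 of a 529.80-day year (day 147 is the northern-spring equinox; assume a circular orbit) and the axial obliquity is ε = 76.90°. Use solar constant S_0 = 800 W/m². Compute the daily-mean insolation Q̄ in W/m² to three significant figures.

Q̄ ≈ 305 W/m²

Solar longitude: L_s = 360° × (64 − 147)/529.80 = -56.399°, i.e. -56.399° + 360° = 303.601°.
sin δ = sin 76.90° × sin 303.601° = -0.81123, so δ = -54.217°.
cos h₀ = −tan(-25.5°) tan(-54.217°) = -0.6617, h₀ = 2.2939 rad.
Bracket: h₀ sin ϕ sin δ + cos ϕ cos δ sin h₀ = 2.2939×-0.43051×-0.81123 + 0.90259×0.58472×0.74973 = 0.801128 + 0.395679 = 1.196807.
Q̄ = (S_0/π) × [bracket] = (800/π) × 1.196807 = 304.8 W/m².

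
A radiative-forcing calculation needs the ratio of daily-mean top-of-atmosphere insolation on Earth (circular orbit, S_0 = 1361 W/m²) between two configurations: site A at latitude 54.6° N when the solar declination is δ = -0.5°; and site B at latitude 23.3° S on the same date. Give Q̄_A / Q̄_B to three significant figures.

— Configuration A (ϕ=+54.6°):
cos h₀ = −tan(+54.6°) tan(-0.500°) = 0.0123, h₀ = 1.5585 rad.
Bracket: h₀ sin ϕ sin δ + cos ϕ cos δ sin h₀ = 1.5585×0.81513×-0.00873 + 0.57928×0.99996×0.99992 = -0.011090 + 0.579210 = 0.568120.
Q̄ = (S_0/π) × [bracket] = (1361/π) × 0.568120 = 246.12 W/m².
— Configuration B (ϕ=-23.3°):
cos h₀ = −tan(-23.3°) tan(-0.500°) = -0.0038, h₀ = 1.5746 rad.
Bracket: h₀ sin ϕ sin δ + cos ϕ cos δ sin h₀ = 1.5746×-0.39555×-0.00873 + 0.91845×0.99996×0.99999 = 0.005437 + 0.918404 = 0.923841.
Q̄ = (S_0/π) × [bracket] = (1361/π) × 0.923841 = 400.23 W/m².
Ratio Q̄_A / Q̄_B = 246.12 / 400.23 = 0.6149.

Q̄_A / Q̄_B ≈ 0.615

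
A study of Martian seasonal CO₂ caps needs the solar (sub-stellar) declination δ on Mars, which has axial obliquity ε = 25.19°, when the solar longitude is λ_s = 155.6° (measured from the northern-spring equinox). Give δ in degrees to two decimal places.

sin δ = sin ε · sin λ_s = sin 25.19° × sin 155.6° = 0.175826.
δ = arcsin(0.175826) = +10.13°.

δ = +10.13°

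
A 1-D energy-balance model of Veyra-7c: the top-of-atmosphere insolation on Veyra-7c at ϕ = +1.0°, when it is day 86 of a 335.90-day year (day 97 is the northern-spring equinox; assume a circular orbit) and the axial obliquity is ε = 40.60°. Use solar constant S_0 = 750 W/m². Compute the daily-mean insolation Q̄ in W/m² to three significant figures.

Q̄ ≈ 236 W/m²

Solar longitude: L_s = 360° × (86 − 97)/335.90 = -11.789°, i.e. -11.789° + 360° = 348.211°.
sin δ = sin 40.60° × sin 348.211° = -0.13296, so δ = -7.641°.
cos h₀ = −tan(+1.0°) tan(-7.641°) = 0.0023, h₀ = 1.5685 rad.
Bracket: h₀ sin ϕ sin δ + cos ϕ cos δ sin h₀ = 1.5685×0.01745×-0.13296 + 0.99985×0.99112×1.00000 = -0.003639 + 0.990971 = 0.987332.
Q̄ = (S_0/π) × [bracket] = (750/π) × 0.987332 = 235.7 W/m².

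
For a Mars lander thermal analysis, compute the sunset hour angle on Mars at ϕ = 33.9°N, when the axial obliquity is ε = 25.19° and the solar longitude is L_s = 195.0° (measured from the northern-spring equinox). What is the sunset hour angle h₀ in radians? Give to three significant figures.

h₀ = 1.50 rad

Solar declination: sin δ = sin ε · sin L_s = sin 25.19° × sin 195.0° = -0.11016, so δ = -6.324°.
cos h₀ = −tan ϕ · tan δ = −tan(+33.9°) × tan(-6.324°) = 0.0745, so h₀ = 1.4963 rad = 85.73°.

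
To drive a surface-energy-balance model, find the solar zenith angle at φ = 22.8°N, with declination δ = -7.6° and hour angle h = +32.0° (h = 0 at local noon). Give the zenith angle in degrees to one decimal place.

cos θ_z = sin φ sin δ + cos φ cos δ cos h = -0.051251 + 0.774917 = 0.723666.
θ_z = arccos(0.723666) = 43.6°.

θ_z = 43.6°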